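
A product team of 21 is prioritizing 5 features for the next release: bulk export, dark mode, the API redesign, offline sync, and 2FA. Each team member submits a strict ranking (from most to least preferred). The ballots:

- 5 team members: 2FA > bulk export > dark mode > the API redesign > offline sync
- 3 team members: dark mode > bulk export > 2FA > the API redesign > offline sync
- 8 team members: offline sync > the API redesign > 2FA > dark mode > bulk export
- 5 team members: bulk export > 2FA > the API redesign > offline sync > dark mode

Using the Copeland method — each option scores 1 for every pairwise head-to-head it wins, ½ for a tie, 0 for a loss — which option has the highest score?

bulk export: beats the API redesign and offline sync; loses to dark mode and 2FA → score 2.
dark mode: beats bulk export; loses to the API redesign, offline sync, and 2FA → score 1.
the API redesign: beats dark mode and offline sync; loses to bulk export and 2FA → score 2.
offline sync: beats dark mode; loses to bulk export, the API redesign, and 2FA → score 1.
2FA: beats bulk export, dark mode, the API redesign, and offline sync → score 4.
2FA has the best pairwise record.

2FA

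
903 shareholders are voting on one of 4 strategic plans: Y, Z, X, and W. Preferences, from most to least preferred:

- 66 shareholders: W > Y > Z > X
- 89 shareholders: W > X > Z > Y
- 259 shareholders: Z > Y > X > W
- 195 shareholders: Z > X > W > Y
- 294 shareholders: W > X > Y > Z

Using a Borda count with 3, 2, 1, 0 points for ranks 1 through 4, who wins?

Y: 66·2 + 89·0 + 259·2 + 195·0 + 294·1 = 944
Z: 66·1 + 89·1 + 259·3 + 195·3 + 294·0 = 1517
X: 66·0 + 89·2 + 259·1 + 195·2 + 294·2 = 1415
W: 66·3 + 89·3 + 259·0 + 195·1 + 294·3 = 1542
W has the highest Borda score (1542).

W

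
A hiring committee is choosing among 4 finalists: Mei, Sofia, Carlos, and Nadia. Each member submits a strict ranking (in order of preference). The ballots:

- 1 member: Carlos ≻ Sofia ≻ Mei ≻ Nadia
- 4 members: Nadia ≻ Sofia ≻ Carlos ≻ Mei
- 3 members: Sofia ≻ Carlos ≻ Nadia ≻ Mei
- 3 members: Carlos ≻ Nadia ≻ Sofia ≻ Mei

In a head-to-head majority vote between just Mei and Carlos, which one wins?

Carlos

Voters preferring Mei to Carlos: 0; preferring Carlos to Mei: 11.
Carlos wins the head-to-head.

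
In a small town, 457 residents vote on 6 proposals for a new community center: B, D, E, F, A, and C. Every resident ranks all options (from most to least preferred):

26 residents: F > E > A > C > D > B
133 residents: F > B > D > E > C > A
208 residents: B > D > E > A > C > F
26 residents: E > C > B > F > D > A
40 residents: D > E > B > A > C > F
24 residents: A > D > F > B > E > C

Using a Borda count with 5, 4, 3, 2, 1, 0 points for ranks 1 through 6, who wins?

B: 26·0 + 133·4 + 208·5 + 26·3 + 40·3 + 24·2 = 1818
D: 26·1 + 133·3 + 208·4 + 26·1 + 40·5 + 24·4 = 1579
E: 26·4 + 133·2 + 208·3 + 26·5 + 40·4 + 24·1 = 1308
F: 26·5 + 133·5 + 208·0 + 26·2 + 40·0 + 24·3 = 919
A: 26·3 + 133·0 + 208·2 + 26·0 + 40·2 + 24·5 = 694
C: 26·2 + 133·1 + 208·1 + 26·4 + 40·1 + 24·0 = 537
B has the highest Borda score (1818).

B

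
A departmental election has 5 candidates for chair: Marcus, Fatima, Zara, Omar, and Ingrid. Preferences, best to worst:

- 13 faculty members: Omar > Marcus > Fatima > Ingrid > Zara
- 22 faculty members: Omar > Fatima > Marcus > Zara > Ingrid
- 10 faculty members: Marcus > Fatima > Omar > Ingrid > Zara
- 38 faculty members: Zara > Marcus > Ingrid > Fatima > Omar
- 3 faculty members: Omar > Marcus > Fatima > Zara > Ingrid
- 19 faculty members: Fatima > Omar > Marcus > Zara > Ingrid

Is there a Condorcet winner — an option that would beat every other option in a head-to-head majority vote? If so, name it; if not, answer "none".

none

Checking pairwise contests:
Omar beats Marcus 57–48.
Marcus beats Fatima 64–41.
Marcus beats Zara 67–38.
Fatima beats Omar 67–38.
Marcus beats Ingrid 105–0.
Every option loses at least one head-to-head, so there is no Condorcet winner.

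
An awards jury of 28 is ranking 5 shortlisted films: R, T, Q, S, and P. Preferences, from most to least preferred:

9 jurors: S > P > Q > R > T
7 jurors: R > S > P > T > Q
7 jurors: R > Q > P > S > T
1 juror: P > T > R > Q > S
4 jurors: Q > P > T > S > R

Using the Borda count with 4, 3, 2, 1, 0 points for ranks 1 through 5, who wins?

R: 9·1 + 7·4 + 7·4 + 1·2 + 4·0 = 67
T: 9·0 + 7·1 + 7·0 + 1·3 + 4·2 = 18
Q: 9·2 + 7·0 + 7·3 + 1·1 + 4·4 = 56
S: 9·4 + 7·3 + 7·1 + 1·0 + 4·1 = 68
P: 9·3 + 7·2 + 7·2 + 1·4 + 4·3 = 71
P has the highest Borda score (71).

P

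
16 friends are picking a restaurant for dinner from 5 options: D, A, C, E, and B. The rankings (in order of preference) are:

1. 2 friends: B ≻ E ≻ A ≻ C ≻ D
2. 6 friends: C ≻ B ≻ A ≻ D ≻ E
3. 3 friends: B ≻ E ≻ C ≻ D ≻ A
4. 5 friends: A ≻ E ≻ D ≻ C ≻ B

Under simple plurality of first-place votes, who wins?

C

First-place votes: D 0, A 5, C 6, E 0, B 5.
C has the most first-place votes.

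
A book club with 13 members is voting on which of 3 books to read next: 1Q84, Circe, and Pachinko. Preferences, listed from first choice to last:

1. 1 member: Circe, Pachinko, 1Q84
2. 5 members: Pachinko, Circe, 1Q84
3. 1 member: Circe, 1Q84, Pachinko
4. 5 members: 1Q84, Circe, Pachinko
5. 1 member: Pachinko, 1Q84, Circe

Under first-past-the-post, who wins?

Pachinko

First-place votes: 1Q84 5, Circe 2, Pachinko 6.
Pachinko has the most first-place votes.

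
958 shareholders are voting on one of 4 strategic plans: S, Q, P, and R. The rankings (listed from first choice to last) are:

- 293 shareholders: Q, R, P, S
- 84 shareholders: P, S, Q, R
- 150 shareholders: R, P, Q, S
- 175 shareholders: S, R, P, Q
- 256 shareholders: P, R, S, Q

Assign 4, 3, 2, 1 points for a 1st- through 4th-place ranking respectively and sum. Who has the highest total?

S: 293·1 + 84·3 + 150·1 + 175·4 + 256·2 = 1907
Q: 293·4 + 84·2 + 150·2 + 175·1 + 256·1 = 2071
P: 293·2 + 84·4 + 150·3 + 175·2 + 256·4 = 2746
R: 293·3 + 84·1 + 150·4 + 175·3 + 256·3 = 2856
R has the highest Borda score (2856).

R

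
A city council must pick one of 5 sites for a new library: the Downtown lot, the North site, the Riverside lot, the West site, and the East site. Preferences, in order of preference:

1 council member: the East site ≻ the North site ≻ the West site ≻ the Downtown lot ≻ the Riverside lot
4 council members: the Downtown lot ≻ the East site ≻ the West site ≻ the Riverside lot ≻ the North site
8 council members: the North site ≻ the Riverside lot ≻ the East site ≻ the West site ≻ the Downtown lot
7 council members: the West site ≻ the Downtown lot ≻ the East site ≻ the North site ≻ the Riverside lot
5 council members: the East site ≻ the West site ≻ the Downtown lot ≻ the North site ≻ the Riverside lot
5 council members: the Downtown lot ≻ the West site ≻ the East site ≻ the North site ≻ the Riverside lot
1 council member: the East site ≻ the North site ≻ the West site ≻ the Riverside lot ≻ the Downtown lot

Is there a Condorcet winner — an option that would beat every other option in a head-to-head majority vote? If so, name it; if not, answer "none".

Checking pairwise contests:
the West site beats the Downtown lot 22–9.
the Downtown lot beats the North site 21–10.
the Downtown lot beats the Riverside lot 22–9.
the East site beats the West site 19–12.
the Downtown lot beats the East site 16–15.
Every option loses at least one head-to-head, so there is no Condorcet winner.

none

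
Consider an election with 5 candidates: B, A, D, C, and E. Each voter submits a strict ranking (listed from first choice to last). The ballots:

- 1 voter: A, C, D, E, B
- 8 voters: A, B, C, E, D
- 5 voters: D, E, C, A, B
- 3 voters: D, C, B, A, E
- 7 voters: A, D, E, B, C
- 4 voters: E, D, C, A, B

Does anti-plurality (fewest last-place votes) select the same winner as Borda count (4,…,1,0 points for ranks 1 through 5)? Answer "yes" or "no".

Anti-plurality — last-place votes: B 10, A 0, D 8, C 7, E 3. Winner: A.
Borda — scores: B 37, A 76, D 67, C 46, E 54. Winner: A.
The two methods agree.

yes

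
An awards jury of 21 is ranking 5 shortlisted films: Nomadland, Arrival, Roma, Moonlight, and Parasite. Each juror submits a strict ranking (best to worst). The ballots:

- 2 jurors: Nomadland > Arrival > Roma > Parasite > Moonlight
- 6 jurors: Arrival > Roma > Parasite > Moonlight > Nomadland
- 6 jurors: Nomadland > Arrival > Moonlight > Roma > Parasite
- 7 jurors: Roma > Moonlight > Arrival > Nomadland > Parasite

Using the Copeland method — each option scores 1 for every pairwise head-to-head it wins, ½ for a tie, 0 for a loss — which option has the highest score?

Arrival

Nomadland: beats Parasite; loses to Arrival, Roma, and Moonlight → score 1.
Arrival: beats Nomadland, Roma, Moonlight, and Parasite → score 4.
Roma: beats Nomadland, Moonlight, and Parasite; loses to Arrival → score 3.
Moonlight: beats Nomadland and Parasite; loses to Arrival and Roma → score 2.
Parasite: loses to Nomadland, Arrival, Roma, and Moonlight → score 0.
Arrival has the best pairwise record.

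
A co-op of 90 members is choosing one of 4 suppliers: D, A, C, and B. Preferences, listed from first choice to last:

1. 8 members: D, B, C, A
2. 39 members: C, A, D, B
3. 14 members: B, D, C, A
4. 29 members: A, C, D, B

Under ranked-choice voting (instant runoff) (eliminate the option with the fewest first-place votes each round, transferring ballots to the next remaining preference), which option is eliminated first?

Round 1: D 8, A 29, C 39, B 14. Eliminate D.

D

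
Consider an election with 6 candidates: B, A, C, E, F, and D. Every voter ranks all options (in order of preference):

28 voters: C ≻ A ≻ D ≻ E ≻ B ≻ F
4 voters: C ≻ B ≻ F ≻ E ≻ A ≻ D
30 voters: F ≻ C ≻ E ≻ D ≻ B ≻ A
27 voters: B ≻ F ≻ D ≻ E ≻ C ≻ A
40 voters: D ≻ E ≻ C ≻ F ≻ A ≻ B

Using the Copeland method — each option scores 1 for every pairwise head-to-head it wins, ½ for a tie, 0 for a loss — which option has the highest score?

B: loses to A, C, E, F, and D → score 0.
A: beats B; loses to C, E, F, and D → score 1.
C: beats B, A, and F; loses to E and D → score 3.
E: beats B, A, C, and F; loses to D → score 4.
F: beats B and A; loses to C, E, and D → score 2.
D: beats B, A, C, E, and F → score 5.
D has the best pairwise record.

D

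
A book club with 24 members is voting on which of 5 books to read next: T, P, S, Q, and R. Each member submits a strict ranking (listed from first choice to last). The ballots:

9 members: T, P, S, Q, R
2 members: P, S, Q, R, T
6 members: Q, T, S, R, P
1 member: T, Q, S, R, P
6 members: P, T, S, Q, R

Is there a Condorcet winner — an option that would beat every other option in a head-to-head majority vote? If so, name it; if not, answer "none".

T

T vs P: 16–8 for T.
T vs S: 22–2 for T.
T vs Q: 16–8 for T.
T vs R: 22–2 for T.
T beats every other option head-to-head.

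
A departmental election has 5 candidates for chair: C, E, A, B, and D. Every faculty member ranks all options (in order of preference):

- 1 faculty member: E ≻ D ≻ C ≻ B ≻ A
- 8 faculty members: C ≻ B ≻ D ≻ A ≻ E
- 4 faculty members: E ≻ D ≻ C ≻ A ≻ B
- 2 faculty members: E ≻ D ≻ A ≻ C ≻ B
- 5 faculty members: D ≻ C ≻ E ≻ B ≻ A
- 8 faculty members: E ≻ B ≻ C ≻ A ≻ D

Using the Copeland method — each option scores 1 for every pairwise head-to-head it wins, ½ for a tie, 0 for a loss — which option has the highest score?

E

C: beats A, B, and D; loses to E → score 3.
E: beats C, A, B, and D → score 4.
A: loses to C, E, B, and D → score 0.
B: beats A and D; loses to C and E → score 2.
D: beats A; loses to C, E, and B → score 1.
E has the best pairwise record.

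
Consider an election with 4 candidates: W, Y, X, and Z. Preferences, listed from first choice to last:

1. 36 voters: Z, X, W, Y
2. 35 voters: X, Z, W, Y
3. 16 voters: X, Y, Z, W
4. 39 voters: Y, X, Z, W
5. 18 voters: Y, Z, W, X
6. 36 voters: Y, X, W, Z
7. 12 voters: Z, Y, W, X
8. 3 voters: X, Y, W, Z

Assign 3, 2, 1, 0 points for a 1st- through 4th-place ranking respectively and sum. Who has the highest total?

X

W: 36·1 + 35·1 + 16·0 + 39·0 + 18·1 + 36·1 + 12·1 + 3·1 = 140
Y: 36·0 + 35·0 + 16·2 + 39·3 + 18·3 + 36·3 + 12·2 + 3·2 = 341
X: 36·2 + 35·3 + 16·3 + 39·2 + 18·0 + 36·2 + 12·0 + 3·3 = 384
Z: 36·3 + 35·2 + 16·1 + 39·1 + 18·2 + 36·0 + 12·3 + 3·0 = 305
X has the highest Borda score (384).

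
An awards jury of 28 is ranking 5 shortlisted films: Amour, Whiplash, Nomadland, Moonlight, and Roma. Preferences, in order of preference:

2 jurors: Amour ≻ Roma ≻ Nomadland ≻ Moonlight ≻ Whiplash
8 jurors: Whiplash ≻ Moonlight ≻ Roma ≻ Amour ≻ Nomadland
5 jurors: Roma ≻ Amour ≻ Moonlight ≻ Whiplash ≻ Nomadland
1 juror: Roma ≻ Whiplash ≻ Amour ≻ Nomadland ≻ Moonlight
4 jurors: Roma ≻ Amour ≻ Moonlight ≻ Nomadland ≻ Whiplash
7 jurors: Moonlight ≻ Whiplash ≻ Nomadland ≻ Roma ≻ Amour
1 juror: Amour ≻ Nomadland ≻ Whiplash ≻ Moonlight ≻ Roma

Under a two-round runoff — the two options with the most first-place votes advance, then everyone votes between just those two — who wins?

Whiplash

Round 1 first-place votes: Amour 3, Whiplash 8, Nomadland 0, Moonlight 7, Roma 10.
Roma and Whiplash advance.
Runoff: Roma is preferred to Whiplash by 12 voters; Whiplash by 16.
Whiplash wins the runoff.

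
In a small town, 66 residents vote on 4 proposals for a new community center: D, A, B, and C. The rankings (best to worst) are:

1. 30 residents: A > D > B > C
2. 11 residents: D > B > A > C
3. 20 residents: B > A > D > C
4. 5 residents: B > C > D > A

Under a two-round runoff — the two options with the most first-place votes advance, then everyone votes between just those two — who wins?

B

Round 1 first-place votes: D 11, A 30, B 25, C 0.
A and B advance.
Runoff: A is preferred to B by 30 voters; B by 36.
B wins the runoff.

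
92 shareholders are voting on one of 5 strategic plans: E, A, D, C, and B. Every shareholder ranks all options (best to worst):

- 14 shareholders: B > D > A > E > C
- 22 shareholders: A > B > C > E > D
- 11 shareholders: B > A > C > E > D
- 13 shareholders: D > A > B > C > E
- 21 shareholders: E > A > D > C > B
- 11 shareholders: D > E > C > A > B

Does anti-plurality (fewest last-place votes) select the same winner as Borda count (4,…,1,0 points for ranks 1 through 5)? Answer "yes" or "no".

Anti-plurality — last-place votes: E 13, A 0, D 33, C 14, B 32. Winner: A.
Borda — scores: E 164, A 262, D 180, C 122, B 192. Winner: A.
The two methods agree.

yes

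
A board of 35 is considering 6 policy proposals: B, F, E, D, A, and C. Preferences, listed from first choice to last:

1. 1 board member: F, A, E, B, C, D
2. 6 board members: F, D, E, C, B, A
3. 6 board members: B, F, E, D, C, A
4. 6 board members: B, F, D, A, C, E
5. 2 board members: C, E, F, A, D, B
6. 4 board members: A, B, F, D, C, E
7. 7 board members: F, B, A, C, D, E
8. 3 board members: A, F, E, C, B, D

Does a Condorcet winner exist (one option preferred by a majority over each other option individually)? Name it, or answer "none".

F

F vs B: 19–16 for F.
F vs E: 33–2 for F.
F vs D: 35–0 for F.
F vs A: 28–7 for F.
F vs C: 33–2 for F.
F beats every other option head-to-head.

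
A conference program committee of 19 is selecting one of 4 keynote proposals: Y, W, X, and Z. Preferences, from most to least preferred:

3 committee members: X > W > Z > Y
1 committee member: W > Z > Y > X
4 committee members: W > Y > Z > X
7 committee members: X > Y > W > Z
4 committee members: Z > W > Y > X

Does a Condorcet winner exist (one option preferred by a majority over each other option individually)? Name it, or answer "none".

X

X vs Y: 10–9 for X.
X vs W: 10–9 for X.
X vs Z: 10–9 for X.
X beats every other option head-to-head.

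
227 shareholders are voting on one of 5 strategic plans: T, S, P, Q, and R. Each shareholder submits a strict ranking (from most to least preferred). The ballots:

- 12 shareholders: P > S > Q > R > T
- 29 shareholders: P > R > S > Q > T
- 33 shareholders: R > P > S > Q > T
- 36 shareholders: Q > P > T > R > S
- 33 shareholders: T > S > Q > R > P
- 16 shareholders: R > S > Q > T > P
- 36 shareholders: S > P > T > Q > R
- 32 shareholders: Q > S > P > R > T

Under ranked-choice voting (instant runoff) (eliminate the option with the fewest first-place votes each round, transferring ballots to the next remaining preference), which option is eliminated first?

T

Round 1: T 33, S 36, P 41, Q 68, R 49. Eliminate T.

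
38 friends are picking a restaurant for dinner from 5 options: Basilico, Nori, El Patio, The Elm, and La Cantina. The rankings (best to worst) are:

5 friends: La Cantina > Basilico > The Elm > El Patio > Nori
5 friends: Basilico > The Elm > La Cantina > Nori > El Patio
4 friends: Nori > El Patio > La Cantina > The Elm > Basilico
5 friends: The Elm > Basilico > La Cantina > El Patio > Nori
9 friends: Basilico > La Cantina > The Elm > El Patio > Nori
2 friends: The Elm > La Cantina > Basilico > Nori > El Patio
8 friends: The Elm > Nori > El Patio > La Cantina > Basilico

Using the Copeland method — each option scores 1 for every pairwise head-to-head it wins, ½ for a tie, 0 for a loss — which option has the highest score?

The Elm

Basilico: beats Nori and El Patio; ties The Elm and La Cantina → score 3.
Nori: ties El Patio; loses to Basilico, The Elm, and La Cantina → score 0.5.
El Patio: ties Nori; loses to Basilico, The Elm, and La Cantina → score 0.5.
The Elm: beats Nori, El Patio, and La Cantina; ties Basilico → score 3.5.
La Cantina: beats Nori and El Patio; ties Basilico; loses to The Elm → score 2.5.
The Elm has the best pairwise record.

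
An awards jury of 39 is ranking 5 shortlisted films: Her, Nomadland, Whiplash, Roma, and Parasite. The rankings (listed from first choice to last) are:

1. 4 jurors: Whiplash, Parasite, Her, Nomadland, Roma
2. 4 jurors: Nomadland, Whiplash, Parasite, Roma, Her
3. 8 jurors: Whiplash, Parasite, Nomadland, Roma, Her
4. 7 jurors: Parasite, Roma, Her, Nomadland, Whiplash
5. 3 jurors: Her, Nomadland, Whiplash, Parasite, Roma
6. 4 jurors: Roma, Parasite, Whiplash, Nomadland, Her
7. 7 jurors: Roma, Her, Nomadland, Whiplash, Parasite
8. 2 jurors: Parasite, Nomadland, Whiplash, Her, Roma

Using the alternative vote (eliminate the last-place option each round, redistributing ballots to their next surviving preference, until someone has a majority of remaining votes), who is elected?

Whiplash

Round 1: Her 3, Nomadland 4, Whiplash 12, Roma 11, Parasite 9. Eliminate Her.
Round 2: Nomadland 7, Whiplash 12, Roma 11, Parasite 9. Eliminate Nomadland.
Round 3: Whiplash 19, Roma 11, Parasite 9. Eliminate Parasite.
Round 4: Whiplash 21, Roma 18. Whiplash has a majority.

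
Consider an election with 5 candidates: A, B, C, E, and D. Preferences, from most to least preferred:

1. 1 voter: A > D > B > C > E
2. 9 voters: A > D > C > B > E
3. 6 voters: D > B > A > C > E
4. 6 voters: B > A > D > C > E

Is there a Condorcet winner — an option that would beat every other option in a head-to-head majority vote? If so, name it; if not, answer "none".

Checking pairwise contests:
B beats A 12–10.
D beats B 16–6.
A beats C 22–0.
A beats E 22–0.
A beats D 16–6.
Every option loses at least one head-to-head, so there is no Condorcet winner.

none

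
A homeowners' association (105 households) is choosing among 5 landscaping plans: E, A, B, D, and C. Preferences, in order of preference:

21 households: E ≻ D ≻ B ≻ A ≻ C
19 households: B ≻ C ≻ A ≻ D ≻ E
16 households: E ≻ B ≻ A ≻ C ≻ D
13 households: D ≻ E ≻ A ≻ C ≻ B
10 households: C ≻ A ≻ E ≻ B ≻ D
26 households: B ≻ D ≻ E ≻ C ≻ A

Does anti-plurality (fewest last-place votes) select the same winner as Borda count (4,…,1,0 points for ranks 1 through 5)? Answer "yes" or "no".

Anti-plurality — last-place votes: E 19, A 26, B 13, D 26, C 21. Winner: B.
Borda — scores: E 259, A 147, B 280, D 212, C 152. Winner: B.
The two methods agree.

yes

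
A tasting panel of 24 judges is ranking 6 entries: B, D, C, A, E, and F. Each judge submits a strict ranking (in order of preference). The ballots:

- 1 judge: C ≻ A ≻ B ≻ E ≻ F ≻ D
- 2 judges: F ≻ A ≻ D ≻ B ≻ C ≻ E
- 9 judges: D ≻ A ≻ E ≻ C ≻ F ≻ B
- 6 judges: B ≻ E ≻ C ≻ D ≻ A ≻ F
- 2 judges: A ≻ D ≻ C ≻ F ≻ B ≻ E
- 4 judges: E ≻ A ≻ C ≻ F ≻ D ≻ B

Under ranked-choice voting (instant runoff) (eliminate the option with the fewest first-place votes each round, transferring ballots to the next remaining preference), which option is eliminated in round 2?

F

Round 1: B 6, D 9, C 1, A 2, E 4, F 2. Eliminate C.
Round 2: B 6, D 9, A 3, E 4, F 2. Eliminate F.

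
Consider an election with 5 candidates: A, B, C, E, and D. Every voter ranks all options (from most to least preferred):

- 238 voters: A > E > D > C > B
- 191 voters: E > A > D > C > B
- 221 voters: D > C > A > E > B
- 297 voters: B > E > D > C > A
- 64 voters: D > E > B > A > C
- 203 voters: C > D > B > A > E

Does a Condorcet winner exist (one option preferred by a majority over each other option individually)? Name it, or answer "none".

Checking pairwise contests:
C beats A 721–493.
A beats B 650–564.
E beats C 790–424.
A beats E 662–552.
E beats D 726–488.
Every option loses at least one head-to-head, so there is no Condorcet winner.

none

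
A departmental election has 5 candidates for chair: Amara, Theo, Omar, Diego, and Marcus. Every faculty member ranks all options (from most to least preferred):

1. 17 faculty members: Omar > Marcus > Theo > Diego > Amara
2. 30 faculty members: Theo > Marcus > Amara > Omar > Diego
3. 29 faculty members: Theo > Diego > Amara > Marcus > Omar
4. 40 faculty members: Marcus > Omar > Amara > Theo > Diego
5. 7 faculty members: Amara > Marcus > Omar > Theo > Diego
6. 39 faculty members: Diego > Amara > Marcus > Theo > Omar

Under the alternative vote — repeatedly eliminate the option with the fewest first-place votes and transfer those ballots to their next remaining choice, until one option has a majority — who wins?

Round 1: Amara 7, Theo 59, Omar 17, Diego 39, Marcus 40. Eliminate Amara.
Round 2: Theo 59, Omar 17, Diego 39, Marcus 47. Eliminate Omar.
Round 3: Theo 59, Diego 39, Marcus 64. Eliminate Diego.
Round 4: Theo 59, Marcus 103. Marcus has a majority.

Marcus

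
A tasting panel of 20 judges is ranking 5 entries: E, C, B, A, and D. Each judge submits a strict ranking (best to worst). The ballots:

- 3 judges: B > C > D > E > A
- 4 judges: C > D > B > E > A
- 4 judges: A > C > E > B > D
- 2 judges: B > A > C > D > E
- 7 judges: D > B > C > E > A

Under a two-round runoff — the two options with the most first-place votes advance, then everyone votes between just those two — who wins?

D

Round 1 first-place votes: E 0, C 4, B 5, A 4, D 7.
D and B advance.
Runoff: D is preferred to B by 11 voters; B by 9.
D wins the runoff.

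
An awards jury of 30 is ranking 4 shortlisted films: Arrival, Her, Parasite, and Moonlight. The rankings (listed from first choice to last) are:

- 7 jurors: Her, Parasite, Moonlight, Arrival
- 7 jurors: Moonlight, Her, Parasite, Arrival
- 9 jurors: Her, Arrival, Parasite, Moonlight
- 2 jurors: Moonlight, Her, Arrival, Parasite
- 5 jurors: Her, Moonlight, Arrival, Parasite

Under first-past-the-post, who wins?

First-place votes: Arrival 0, Her 21, Parasite 0, Moonlight 9.
Her has the most first-place votes.

Her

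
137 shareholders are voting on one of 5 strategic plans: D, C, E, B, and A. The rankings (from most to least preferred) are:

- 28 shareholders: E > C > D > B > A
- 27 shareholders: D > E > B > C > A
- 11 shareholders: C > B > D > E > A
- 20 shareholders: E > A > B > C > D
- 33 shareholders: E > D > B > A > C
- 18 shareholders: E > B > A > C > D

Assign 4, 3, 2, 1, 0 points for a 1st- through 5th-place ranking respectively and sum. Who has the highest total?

E

D: 28·2 + 27·4 + 11·2 + 20·0 + 33·3 + 18·0 = 285
C: 28·3 + 27·1 + 11·4 + 20·1 + 33·0 + 18·1 = 193
E: 28·4 + 27·3 + 11·1 + 20·4 + 33·4 + 18·4 = 488
B: 28·1 + 27·2 + 11·3 + 20·2 + 33·2 + 18·3 = 275
A: 28·0 + 27·0 + 11·0 + 20·3 + 33·1 + 18·2 = 129
E has the highest Borda score (488).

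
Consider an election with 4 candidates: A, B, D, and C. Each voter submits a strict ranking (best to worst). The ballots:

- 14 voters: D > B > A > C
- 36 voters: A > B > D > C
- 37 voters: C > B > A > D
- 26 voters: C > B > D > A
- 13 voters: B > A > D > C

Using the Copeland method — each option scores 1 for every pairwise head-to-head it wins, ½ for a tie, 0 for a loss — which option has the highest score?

A: beats D; ties C; loses to B → score 1.5.
B: beats A and D; ties C → score 2.5.
D: ties C; loses to A and B → score 0.5.
C: ties A, B, and D → score 1.5.
B has the best pairwise record.

B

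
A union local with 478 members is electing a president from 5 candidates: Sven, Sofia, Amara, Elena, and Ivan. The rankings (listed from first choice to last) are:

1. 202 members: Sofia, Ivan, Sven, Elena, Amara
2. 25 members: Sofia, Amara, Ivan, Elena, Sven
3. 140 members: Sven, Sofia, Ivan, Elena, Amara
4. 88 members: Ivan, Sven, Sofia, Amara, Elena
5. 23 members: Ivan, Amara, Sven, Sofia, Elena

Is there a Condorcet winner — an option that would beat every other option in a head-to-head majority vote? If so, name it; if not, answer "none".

Checking pairwise contests:
Ivan beats Sven 338–140.
Sven beats Sofia 251–227.
Sven beats Amara 430–48.
Sven beats Elena 453–25.
Sofia beats Ivan 367–111.
Every option loses at least one head-to-head, so there is no Condorcet winner.

none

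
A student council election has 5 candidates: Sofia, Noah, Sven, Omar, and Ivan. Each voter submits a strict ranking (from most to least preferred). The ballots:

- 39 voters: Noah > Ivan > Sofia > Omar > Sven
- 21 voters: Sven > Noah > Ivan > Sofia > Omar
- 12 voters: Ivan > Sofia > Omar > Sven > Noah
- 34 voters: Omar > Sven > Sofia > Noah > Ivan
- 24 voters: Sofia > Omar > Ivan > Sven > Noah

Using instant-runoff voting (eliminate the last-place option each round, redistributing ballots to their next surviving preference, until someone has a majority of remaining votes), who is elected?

Sofia

Round 1: Sofia 24, Noah 39, Sven 21, Omar 34, Ivan 12. Eliminate Ivan.
Round 2: Sofia 36, Noah 39, Sven 21, Omar 34. Eliminate Sven.
Round 3: Sofia 36, Noah 60, Omar 34. Eliminate Omar.
Round 4: Sofia 70, Noah 60. Sofia has a majority.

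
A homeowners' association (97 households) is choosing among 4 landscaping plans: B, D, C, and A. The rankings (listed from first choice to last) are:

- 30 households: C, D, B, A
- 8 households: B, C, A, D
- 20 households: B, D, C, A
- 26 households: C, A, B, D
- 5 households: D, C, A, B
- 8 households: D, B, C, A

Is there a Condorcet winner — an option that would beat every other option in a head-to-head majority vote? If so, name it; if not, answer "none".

C vs B: 61–36 for C.
C vs D: 64–33 for C.
C vs A: 97–0 for C.
C beats every other option head-to-head.

C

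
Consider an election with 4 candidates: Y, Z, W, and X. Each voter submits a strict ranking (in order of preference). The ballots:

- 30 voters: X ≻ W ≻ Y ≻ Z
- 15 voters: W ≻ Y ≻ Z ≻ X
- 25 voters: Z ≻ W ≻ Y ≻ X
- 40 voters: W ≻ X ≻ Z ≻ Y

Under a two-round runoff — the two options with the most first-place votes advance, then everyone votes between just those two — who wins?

W

Round 1 first-place votes: Y 0, Z 25, W 55, X 30.
W and X advance.
Runoff: W is preferred to X by 80 voters; X by 30.
W wins the runoff.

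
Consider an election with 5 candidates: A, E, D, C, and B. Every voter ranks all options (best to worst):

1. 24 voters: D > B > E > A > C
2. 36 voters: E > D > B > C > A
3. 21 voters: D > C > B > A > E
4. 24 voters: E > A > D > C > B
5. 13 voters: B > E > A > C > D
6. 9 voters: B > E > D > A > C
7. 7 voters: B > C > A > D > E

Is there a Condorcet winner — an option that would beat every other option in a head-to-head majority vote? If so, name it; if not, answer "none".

Checking pairwise contests:
E beats A 106–28.
B beats E 74–60.
E beats D 82–52.
A beats C 70–64.
D beats B 105–29.
Every option loses at least one head-to-head, so there is no Condorcet winner.

none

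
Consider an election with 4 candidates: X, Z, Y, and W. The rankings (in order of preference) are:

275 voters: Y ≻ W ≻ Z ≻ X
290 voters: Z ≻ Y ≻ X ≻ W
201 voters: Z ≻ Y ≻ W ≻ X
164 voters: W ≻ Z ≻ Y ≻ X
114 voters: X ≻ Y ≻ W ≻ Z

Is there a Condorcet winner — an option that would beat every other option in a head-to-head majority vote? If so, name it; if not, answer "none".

Checking pairwise contests:
Z beats X 930–114.
W beats Z 553–491.
Z beats Y 655–389.
Y beats W 880–164.
Every option loses at least one head-to-head, so there is no Condorcet winner.

none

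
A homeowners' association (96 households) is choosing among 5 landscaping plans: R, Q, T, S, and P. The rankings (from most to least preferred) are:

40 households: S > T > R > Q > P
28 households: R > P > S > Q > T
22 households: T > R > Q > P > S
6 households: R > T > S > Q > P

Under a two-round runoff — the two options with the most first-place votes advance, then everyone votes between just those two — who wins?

Round 1 first-place votes: R 34, Q 0, T 22, S 40, P 0.
S and R advance.
Runoff: S is preferred to R by 40 voters; R by 56.
R wins the runoff.

R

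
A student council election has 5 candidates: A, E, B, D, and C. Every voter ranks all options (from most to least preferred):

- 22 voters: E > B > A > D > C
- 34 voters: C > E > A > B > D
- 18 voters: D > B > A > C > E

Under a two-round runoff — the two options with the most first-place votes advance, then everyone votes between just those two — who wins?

C

Round 1 first-place votes: A 0, E 22, B 0, D 18, C 34.
C and E advance.
Runoff: C is preferred to E by 52 voters; E by 22.
C wins the runoff.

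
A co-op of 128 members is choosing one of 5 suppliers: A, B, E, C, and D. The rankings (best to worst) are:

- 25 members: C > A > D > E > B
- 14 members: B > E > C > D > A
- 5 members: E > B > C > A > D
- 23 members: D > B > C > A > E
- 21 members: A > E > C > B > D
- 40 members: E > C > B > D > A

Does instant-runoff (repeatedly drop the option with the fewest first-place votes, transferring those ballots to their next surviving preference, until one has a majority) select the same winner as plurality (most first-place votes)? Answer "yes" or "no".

Instant-runoff — R1 A 21, B 14, E 45, C 25, D 23 (B out); R2 A 21, E 59, C 25, D 23 (A out); R3 E 80, C 25, D 23 (E winner). Winner: E.
Plurality — first-place votes: A 21, B 14, E 45, C 25, D 23. Winner: E.
The two methods agree.

yes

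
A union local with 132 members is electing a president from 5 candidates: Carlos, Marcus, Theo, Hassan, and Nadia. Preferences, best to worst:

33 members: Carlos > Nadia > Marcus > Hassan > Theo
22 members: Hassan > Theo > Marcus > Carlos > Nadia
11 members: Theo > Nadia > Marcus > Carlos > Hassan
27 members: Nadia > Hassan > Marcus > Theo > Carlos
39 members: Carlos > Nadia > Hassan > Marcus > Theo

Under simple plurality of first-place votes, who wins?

First-place votes: Carlos 72, Marcus 0, Theo 11, Hassan 22, Nadia 27.
Carlos has the most first-place votes.

Carlos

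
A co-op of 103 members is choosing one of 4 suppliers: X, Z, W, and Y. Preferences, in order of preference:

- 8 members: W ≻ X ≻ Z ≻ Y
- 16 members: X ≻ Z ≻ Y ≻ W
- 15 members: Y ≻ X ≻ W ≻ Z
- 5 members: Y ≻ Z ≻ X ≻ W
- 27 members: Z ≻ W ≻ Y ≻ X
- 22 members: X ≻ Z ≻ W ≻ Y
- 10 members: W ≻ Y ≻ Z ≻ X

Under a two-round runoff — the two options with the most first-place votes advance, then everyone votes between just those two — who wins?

X

Round 1 first-place votes: X 38, Z 27, W 18, Y 20.
X and Z advance.
Runoff: X is preferred to Z by 61 voters; Z by 42.
X wins the runoff.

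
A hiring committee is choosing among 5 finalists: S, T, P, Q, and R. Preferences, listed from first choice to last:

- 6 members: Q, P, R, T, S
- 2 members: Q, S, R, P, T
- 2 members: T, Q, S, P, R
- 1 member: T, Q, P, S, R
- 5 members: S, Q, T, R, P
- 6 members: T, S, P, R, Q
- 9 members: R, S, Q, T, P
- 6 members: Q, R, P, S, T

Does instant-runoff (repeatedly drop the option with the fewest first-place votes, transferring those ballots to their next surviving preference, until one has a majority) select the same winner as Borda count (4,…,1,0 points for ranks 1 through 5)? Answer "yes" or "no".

yes

Instant-runoff — R1 S 5, T 9, P 0, Q 14, R 9 (P out); R2 S 5, T 9, Q 14, R 9 (S out); R3 T 9, Q 19, R 9 (Q winner). Winner: Q.
Borda — scores: S 82, T 61, P 48, Q 98, R 81. Winner: Q.
The two methods agree.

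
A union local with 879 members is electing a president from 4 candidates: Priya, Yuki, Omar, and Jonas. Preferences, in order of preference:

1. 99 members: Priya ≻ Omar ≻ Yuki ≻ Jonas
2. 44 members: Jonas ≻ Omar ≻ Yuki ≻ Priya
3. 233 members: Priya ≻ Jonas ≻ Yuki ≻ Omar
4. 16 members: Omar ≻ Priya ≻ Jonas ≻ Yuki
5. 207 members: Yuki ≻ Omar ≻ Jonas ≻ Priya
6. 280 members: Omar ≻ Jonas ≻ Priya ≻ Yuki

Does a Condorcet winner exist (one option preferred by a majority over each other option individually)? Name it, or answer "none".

Checking pairwise contests:
Omar beats Priya 547–332.
Priya beats Yuki 628–251.
Yuki beats Omar 440–439.
Omar beats Jonas 602–277.
Every option loses at least one head-to-head, so there is no Condorcet winner.

none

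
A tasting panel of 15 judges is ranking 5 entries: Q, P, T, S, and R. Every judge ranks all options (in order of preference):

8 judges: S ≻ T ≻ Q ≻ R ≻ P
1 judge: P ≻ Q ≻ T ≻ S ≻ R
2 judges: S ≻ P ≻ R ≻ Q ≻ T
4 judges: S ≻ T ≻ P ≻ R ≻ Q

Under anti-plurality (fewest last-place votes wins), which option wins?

S

Last-place votes: Q 4, P 8, T 2, S 0, R 1.
S is ranked last by the fewest voters, so S wins.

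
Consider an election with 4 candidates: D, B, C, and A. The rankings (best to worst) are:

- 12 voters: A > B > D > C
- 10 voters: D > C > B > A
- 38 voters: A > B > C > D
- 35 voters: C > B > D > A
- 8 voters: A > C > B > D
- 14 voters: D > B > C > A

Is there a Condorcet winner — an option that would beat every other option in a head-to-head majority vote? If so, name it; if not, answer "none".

B

B vs D: 93–24 for B.
B vs C: 64–53 for B.
B vs A: 59–58 for B.
B beats every other option head-to-head.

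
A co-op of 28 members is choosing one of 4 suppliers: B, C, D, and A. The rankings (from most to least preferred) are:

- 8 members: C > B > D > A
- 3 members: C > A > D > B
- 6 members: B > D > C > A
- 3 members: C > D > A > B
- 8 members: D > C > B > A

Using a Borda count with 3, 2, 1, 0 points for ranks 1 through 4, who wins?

B: 8·2 + 3·0 + 6·3 + 3·0 + 8·1 = 42
C: 8·3 + 3·3 + 6·1 + 3·3 + 8·2 = 64
D: 8·1 + 3·1 + 6·2 + 3·2 + 8·3 = 53
A: 8·0 + 3·2 + 6·0 + 3·1 + 8·0 = 9
C has the highest Borda score (64).

C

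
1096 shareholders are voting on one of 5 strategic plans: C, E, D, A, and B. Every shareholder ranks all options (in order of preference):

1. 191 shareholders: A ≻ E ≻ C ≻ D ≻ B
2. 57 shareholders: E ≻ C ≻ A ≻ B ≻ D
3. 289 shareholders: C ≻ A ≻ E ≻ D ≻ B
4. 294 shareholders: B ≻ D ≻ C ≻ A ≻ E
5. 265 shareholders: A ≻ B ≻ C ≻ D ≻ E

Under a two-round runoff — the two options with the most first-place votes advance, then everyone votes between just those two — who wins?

A

Round 1 first-place votes: C 289, E 57, D 0, A 456, B 294.
A and B advance.
Runoff: A is preferred to B by 802 voters; B by 294.
A wins the runoff.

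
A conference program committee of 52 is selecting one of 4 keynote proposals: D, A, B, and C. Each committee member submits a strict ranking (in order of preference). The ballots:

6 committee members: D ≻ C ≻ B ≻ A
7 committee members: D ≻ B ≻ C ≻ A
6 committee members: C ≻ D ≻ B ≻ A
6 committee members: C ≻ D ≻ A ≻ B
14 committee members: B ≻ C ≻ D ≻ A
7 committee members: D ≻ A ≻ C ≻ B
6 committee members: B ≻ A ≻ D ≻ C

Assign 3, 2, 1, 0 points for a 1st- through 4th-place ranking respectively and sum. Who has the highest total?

D

D: 6·3 + 7·3 + 6·2 + 6·2 + 14·1 + 7·3 + 6·1 = 104
A: 6·0 + 7·0 + 6·0 + 6·1 + 14·0 + 7·2 + 6·2 = 32
B: 6·1 + 7·2 + 6·1 + 6·0 + 14·3 + 7·0 + 6·3 = 86
C: 6·2 + 7·1 + 6·3 + 6·3 + 14·2 + 7·1 + 6·0 = 90
D has the highest Borda score (104).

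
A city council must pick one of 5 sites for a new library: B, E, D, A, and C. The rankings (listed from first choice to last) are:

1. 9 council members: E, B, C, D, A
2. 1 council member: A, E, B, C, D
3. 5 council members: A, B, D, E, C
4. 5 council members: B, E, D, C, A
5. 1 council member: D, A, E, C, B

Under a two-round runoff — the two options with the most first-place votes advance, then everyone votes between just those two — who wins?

Round 1 first-place votes: B 5, E 9, D 1, A 6, C 0.
E and A advance.
Runoff: E is preferred to A by 14 voters; A by 7.
E wins the runoff.

E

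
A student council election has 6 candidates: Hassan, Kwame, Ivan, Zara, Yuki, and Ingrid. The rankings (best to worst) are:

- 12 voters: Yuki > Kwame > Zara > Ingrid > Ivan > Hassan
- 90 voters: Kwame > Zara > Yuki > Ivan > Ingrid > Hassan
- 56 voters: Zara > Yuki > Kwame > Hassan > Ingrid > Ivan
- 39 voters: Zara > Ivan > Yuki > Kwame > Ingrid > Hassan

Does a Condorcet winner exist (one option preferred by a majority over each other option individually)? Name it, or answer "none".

none

Checking pairwise contests:
Kwame beats Hassan 197–0.
Yuki beats Kwame 107–90.
Kwame beats Ivan 158–39.
Kwame beats Zara 102–95.
Zara beats Yuki 185–12.
Kwame beats Ingrid 197–0.
Every option loses at least one head-to-head, so there is no Condorcet winner.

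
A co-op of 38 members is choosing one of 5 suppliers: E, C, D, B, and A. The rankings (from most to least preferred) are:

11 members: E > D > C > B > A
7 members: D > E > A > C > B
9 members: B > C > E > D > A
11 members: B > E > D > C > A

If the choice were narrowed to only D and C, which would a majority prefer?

Voters preferring D to C: 29; preferring C to D: 9.
D wins the head-to-head.

D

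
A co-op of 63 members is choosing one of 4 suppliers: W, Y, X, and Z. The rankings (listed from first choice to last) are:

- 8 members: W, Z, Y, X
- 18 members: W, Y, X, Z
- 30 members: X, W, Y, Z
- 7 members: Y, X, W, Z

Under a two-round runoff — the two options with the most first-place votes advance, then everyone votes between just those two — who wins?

Round 1 first-place votes: W 26, Y 7, X 30, Z 0.
X and W advance.
Runoff: X is preferred to W by 37 voters; W by 26.
X wins the runoff.

X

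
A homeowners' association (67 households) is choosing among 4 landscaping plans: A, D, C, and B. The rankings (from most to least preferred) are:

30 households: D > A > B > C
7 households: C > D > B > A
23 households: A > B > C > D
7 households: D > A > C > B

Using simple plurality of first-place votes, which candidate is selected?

First-place votes: A 23, D 37, C 7, B 0.
D has the most first-place votes.

D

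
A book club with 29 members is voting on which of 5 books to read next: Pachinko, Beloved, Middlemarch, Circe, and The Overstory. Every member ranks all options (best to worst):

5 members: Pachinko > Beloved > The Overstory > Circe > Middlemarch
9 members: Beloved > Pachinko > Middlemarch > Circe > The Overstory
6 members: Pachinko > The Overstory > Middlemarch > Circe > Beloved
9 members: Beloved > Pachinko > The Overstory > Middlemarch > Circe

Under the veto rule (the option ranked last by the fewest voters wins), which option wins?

Last-place votes: Pachinko 0, Beloved 6, Middlemarch 5, Circe 9, The Overstory 9.
Pachinko is ranked last by the fewest voters, so Pachinko wins.

Pachinko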